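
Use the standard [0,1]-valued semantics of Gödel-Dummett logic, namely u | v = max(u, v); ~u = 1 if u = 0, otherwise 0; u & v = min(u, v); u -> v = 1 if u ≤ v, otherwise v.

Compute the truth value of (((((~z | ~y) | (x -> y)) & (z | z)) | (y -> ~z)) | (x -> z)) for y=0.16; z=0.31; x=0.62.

0.31

~z: Gödel ¬ of 0.31 = 0 (operand ≠ 0)
~y: Gödel ¬ of 0.16 = 0 (operand ≠ 0)
(~z | ~y) = max(0, 0) = 0
(x -> y): 0.62 > 0.16, so result = 0.16
((~z | ~y) | (x -> y)) = max(0, 0.16) = 0.16
(z | z) = max(0.31, 0.31) = 0.31
(((~z | ~y) | (x -> y)) & (z | z)) = min(0.16, 0.31) = 0.16
~z: Gödel ¬ of 0.31 = 0 (operand ≠ 0)
(y -> ~z): 0.16 > 0, so result = 0
((((~z | ~y) | (x -> y)) & (z | z)) | (y -> ~z)) = max(0.16, 0) = 0.16
(x -> z): 0.62 > 0.31, so result = 0.31
(((((~z | ~y) | (x -> y)) & (z | z)) | (y -> ~z)) | (x -> z)) = max(0.16, 0.31) = 0.31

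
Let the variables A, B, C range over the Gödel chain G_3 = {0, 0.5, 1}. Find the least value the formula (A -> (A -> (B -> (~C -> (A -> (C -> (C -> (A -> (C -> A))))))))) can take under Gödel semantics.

Every assignment gives 1. For instance at A = 0, B = 0, C = 0:
  ~C: Gödel ¬ of 0 = 1 (operand is 0)
  (C -> A): 0 ≤ 0, so result = 1
  (A -> (C -> A)): 0 ≤ 1, so result = 1
  (C -> (A -> (C -> A))): 0 ≤ 1, so result = 1
  (C -> (C -> (A -> (C -> A)))): 0 ≤ 1, so result = 1
  (A -> (C -> (C -> (A -> (C -> A))))): 0 ≤ 1, so result = 1
  (~C -> (A -> (C -> (C -> (A -> (C -> A)))))): 1 ≤ 1, so result = 1
  (B -> (~C -> (A -> (C -> (C -> (A -> (C -> A))))))): 0 ≤ 1, so result = 1
  (A -> (B -> (~C -> (A -> (C -> (C -> (A -> (C -> A)))))))): 0 ≤ 1, so result = 1
  (A -> (A -> (B -> (~C -> (A -> (C -> (C -> (A -> (C -> A))))))))): 0 ≤ 1, so result = 1
All 27 assignments give value 1 — the formula is a G_3-tautology.

1.00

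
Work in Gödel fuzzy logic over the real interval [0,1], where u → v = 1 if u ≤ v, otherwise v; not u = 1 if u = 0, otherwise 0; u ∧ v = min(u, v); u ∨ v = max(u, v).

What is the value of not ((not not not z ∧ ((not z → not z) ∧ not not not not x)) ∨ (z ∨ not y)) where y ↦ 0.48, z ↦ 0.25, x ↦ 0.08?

0.00

not z: Gödel ¬ of 0.25 = 0 (operand ≠ 0)
not not z: Gödel ¬ of 0 = 1 (operand is 0)
not not not z: Gödel ¬ of 1 = 0 (operand ≠ 0)
not z: Gödel ¬ of 0.25 = 0 (operand ≠ 0)
not z: Gödel ¬ of 0.25 = 0 (operand ≠ 0)
(not z → not z): 0 ≤ 0, so result = 1
not x: Gödel ¬ of 0.08 = 0 (operand ≠ 0)
not not x: Gödel ¬ of 0 = 1 (operand is 0)
not not not x: Gödel ¬ of 1 = 0 (operand ≠ 0)
not not not not x: Gödel ¬ of 0 = 1 (operand is 0)
((not z → not z) ∧ not not not not x) = min(1, 1) = 1
(not not not z ∧ ((not z → not z) ∧ not not not not x)) = min(0, 1) = 0
not y: Gödel ¬ of 0.48 = 0 (operand ≠ 0)
(z ∨ not y) = max(0.25, 0) = 0.25
((not not not z ∧ ((not z → not z) ∧ not not not not x)) ∨ (z ∨ not y)) = max(0, 0.25) = 0.25
not ((not not not z ∧ ((not z → not z) ∧ not not not not x)) ∨ (z ∨ not y)): Gödel ¬ of 0.25 = 0 (operand ≠ 0)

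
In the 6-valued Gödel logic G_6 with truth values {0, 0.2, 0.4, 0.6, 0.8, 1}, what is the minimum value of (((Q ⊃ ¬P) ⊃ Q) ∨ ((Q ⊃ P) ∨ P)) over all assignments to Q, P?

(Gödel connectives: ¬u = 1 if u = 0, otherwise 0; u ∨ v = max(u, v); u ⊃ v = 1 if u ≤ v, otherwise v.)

The minimum is attained at Q = 0.2, P = 0:
  ¬P: Gödel ¬ of 0 = 1 (operand is 0)
  (Q ⊃ ¬P): 0.2 ≤ 1, so result = 1
  ((Q ⊃ ¬P) ⊃ Q): 1 > 0.2, so result = 0.2
  (Q ⊃ P): 0.2 > 0, so result = 0
  ((Q ⊃ P) ∨ P) = max(0, 0) = 0
  (((Q ⊃ ¬P) ⊃ Q) ∨ ((Q ⊃ P) ∨ P)) = max(0.2, 0) = 0.2
Checking all 36 assignments confirms none give a value below 0.20.

0.20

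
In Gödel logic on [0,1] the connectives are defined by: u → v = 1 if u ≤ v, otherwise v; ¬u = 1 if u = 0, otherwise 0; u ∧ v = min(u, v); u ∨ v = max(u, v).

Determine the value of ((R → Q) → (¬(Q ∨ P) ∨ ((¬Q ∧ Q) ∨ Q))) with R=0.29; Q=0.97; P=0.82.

(R → Q): 0.29 ≤ 0.97, so result = 1
(Q ∨ P) = max(0.97, 0.82) = 0.97
¬(Q ∨ P): Gödel ¬ of 0.97 = 0 (operand ≠ 0)
¬Q: Gödel ¬ of 0.97 = 0 (operand ≠ 0)
(¬Q ∧ Q) = min(0, 0.97) = 0
((¬Q ∧ Q) ∨ Q) = max(0, 0.97) = 0.97
(¬(Q ∨ P) ∨ ((¬Q ∧ Q) ∨ Q)) = max(0, 0.97) = 0.97
((R → Q) → (¬(Q ∨ P) ∨ ((¬Q ∧ Q) ∨ Q))): 1 > 0.97, so result = 0.97

0.97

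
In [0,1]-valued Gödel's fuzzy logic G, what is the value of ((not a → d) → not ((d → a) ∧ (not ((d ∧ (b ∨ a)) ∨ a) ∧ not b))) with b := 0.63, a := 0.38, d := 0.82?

not a: Gödel ¬ of 0.38 = 0 (operand ≠ 0)
(not a → d): 0 ≤ 0.82, so result = 1
(d → a): 0.82 > 0.38, so result = 0.38
(b ∨ a) = max(0.63, 0.38) = 0.63
(d ∧ (b ∨ a)) = min(0.82, 0.63) = 0.63
((d ∧ (b ∨ a)) ∨ a) = max(0.63, 0.38) = 0.63
not ((d ∧ (b ∨ a)) ∨ a): Gödel ¬ of 0.63 = 0 (operand ≠ 0)
not b: Gödel ¬ of 0.63 = 0 (operand ≠ 0)
(not ((d ∧ (b ∨ a)) ∨ a) ∧ not b) = min(0, 0) = 0
((d → a) ∧ (not ((d ∧ (b ∨ a)) ∨ a) ∧ not b)) = min(0.38, 0) = 0
not ((d → a) ∧ (not ((d ∧ (b ∨ a)) ∨ a) ∧ not b)): Gödel ¬ of 0 = 1 (operand is 0)
((not a → d) → not ((d → a) ∧ (not ((d ∧ (b ∨ a)) ∨ a) ∧ not b))): 1 ≤ 1, so result = 1

1.00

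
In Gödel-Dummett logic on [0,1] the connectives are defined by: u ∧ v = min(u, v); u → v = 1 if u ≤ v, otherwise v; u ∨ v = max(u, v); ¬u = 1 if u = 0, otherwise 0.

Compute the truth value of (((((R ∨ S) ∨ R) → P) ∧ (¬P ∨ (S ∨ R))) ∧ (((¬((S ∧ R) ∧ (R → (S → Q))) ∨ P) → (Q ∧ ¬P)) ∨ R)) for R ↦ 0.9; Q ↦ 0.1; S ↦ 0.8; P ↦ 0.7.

(R ∨ S) = max(0.9, 0.8) = 0.9
((R ∨ S) ∨ R) = max(0.9, 0.9) = 0.9
(((R ∨ S) ∨ R) → P): 0.9 > 0.7, so result = 0.7
¬P: Gödel ¬ of 0.7 = 0 (operand ≠ 0)
(S ∨ R) = max(0.8, 0.9) = 0.9
(¬P ∨ (S ∨ R)) = max(0, 0.9) = 0.9
((((R ∨ S) ∨ R) → P) ∧ (¬P ∨ (S ∨ R))) = min(0.7, 0.9) = 0.7
(S ∧ R) = min(0.8, 0.9) = 0.8
(S → Q): 0.8 > 0.1, so result = 0.1
(R → (S → Q)): 0.9 > 0.1, so result = 0.1
((S ∧ R) ∧ (R → (S → Q))) = min(0.8, 0.1) = 0.1
¬((S ∧ R) ∧ (R → (S → Q))): Gödel ¬ of 0.1 = 0 (operand ≠ 0)
(¬((S ∧ R) ∧ (R → (S → Q))) ∨ P) = max(0, 0.7) = 0.7
¬P: Gödel ¬ of 0.7 = 0 (operand ≠ 0)
(Q ∧ ¬P) = min(0.1, 0) = 0
((¬((S ∧ R) ∧ (R → (S → Q))) ∨ P) → (Q ∧ ¬P)): 0.7 > 0, so result = 0
(((¬((S ∧ R) ∧ (R → (S → Q))) ∨ P) → (Q ∧ ¬P)) ∨ R) = max(0, 0.9) = 0.9
(((((R ∨ S) ∨ R) → P) ∧ (¬P ∨ (S ∨ R))) ∧ (((¬((S ∧ R) ∧ (R → (S → Q))) ∨ P) → (Q ∧ ¬P)) ∨ R)) = min(0.7, 0.9) = 0.7

0.70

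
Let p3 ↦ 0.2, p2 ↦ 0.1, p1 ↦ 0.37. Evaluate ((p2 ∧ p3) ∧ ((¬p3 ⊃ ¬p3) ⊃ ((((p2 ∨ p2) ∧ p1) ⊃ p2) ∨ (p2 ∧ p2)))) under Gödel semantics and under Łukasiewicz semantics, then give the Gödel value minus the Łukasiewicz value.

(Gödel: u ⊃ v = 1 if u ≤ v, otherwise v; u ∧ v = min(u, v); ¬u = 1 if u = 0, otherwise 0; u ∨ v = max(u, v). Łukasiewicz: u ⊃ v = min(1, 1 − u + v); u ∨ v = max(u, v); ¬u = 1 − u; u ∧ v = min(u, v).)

Gödel evaluation:
  (p2 ∧ p3) = min(0.1, 0.2) = 0.1
  ¬p3: Gödel ¬ of 0.2 = 0 (operand ≠ 0)
  ¬p3: Gödel ¬ of 0.2 = 0 (operand ≠ 0)
  (¬p3 ⊃ ¬p3): 0 ≤ 0, so result = 1
  (p2 ∨ p2) = max(0.1, 0.1) = 0.1
  ((p2 ∨ p2) ∧ p1) = min(0.1, 0.37) = 0.1
  (((p2 ∨ p2) ∧ p1) ⊃ p2): 0.1 ≤ 0.1, so result = 1
  (p2 ∧ p2) = min(0.1, 0.1) = 0.1
  ((((p2 ∨ p2) ∧ p1) ⊃ p2) ∨ (p2 ∧ p2)) = max(1, 0.1) = 1
  ((¬p3 ⊃ ¬p3) ⊃ ((((p2 ∨ p2) ∧ p1) ⊃ p2) ∨ (p2 ∧ p2))): 1 ≤ 1, so result = 1
  ((p2 ∧ p3) ∧ ((¬p3 ⊃ ¬p3) ⊃ ((((p2 ∨ p2) ∧ p1) ⊃ p2) ∨ (p2 ∧ p2)))) = min(0.1, 1) = 0.1
  Gödel value = 0.1
Łukasiewicz evaluation:
  (p2 ∧ p3) = min(0.1, 0.2) = 0.1
  ¬p3: Łukasiewicz ¬ gives 1 − 0.2 = 0.8
  ¬p3: Łukasiewicz ¬ gives 1 − 0.2 = 0.8
  (¬p3 ⊃ ¬p3): min(1, 1 − 0.8 + 0.8) = 1
  (p2 ∨ p2) = max(0.1, 0.1) = 0.1
  ((p2 ∨ p2) ∧ p1) = min(0.1, 0.37) = 0.1
  (((p2 ∨ p2) ∧ p1) ⊃ p2): min(1, 1 − 0.1 + 0.1) = 1
  (p2 ∧ p2) = min(0.1, 0.1) = 0.1
  ((((p2 ∨ p2) ∧ p1) ⊃ p2) ∨ (p2 ∧ p2)) = max(1, 0.1) = 1
  ((¬p3 ⊃ ¬p3) ⊃ ((((p2 ∨ p2) ∧ p1) ⊃ p2) ∨ (p2 ∧ p2))): min(1, 1 − 1 + 1) = 1
  ((p2 ∧ p3) ∧ ((¬p3 ⊃ ¬p3) ⊃ ((((p2 ∨ p2) ∧ p1) ⊃ p2) ∨ (p2 ∧ p2)))) = min(0.1, 1) = 0.1
  Łukasiewicz value = 0.1
Difference: 0.1 − 0.1 = 0.00

0.00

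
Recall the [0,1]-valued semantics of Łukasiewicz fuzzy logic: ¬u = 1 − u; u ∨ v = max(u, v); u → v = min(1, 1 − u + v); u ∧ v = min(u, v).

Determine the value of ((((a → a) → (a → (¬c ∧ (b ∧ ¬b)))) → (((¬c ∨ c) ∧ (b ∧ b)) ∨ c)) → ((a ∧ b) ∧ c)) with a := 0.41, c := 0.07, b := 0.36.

0.66

(a → a): min(1, 1 − 0.41 + 0.41) = 1
¬c: Łukasiewicz ¬ gives 1 − 0.07 = 0.93
¬b: Łukasiewicz ¬ gives 1 − 0.36 = 0.64
(b ∧ ¬b) = min(0.36, 0.64) = 0.36
(¬c ∧ (b ∧ ¬b)) = min(0.93, 0.36) = 0.36
(a → (¬c ∧ (b ∧ ¬b))): min(1, 1 − 0.41 + 0.36) = 0.95
((a → a) → (a → (¬c ∧ (b ∧ ¬b)))): min(1, 1 − 1 + 0.95) = 0.95
¬c: Łukasiewicz ¬ gives 1 − 0.07 = 0.93
(¬c ∨ c) = max(0.93, 0.07) = 0.93
(b ∧ b) = min(0.36, 0.36) = 0.36
((¬c ∨ c) ∧ (b ∧ b)) = min(0.93, 0.36) = 0.36
(((¬c ∨ c) ∧ (b ∧ b)) ∨ c) = max(0.36, 0.07) = 0.36
(((a → a) → (a → (¬c ∧ (b ∧ ¬b)))) → (((¬c ∨ c) ∧ (b ∧ b)) ∨ c)): min(1, 1 − 0.95 + 0.36) = 0.41
(a ∧ b) = min(0.41, 0.36) = 0.36
((a ∧ b) ∧ c) = min(0.36, 0.07) = 0.07
((((a → a) → (a → (¬c ∧ (b ∧ ¬b)))) → (((¬c ∨ c) ∧ (b ∧ b)) ∨ c)) → ((a ∧ b) ∧ c)): min(1, 1 − 0.41 + 0.07) = 0.66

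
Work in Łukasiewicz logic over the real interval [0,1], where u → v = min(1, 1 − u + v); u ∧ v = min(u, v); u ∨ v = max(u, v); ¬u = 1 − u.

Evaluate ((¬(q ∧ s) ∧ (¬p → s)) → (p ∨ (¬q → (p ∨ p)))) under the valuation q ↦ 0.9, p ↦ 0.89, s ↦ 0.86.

(q ∧ s) = min(0.9, 0.86) = 0.86
¬(q ∧ s): Łukasiewicz ¬ gives 1 − 0.86 = 0.14
¬p: Łukasiewicz ¬ gives 1 − 0.89 = 0.11
(¬p → s): min(1, 1 − 0.11 + 0.86) = 1
(¬(q ∧ s) ∧ (¬p → s)) = min(0.14, 1) = 0.14
¬q: Łukasiewicz ¬ gives 1 − 0.9 = 0.1
(p ∨ p) = max(0.89, 0.89) = 0.89
(¬q → (p ∨ p)): min(1, 1 − 0.1 + 0.89) = 1
(p ∨ (¬q → (p ∨ p))) = max(0.89, 1) = 1
((¬(q ∧ s) ∧ (¬p → s)) → (p ∨ (¬q → (p ∨ p)))): min(1, 1 − 0.14 + 1) = 1

1.00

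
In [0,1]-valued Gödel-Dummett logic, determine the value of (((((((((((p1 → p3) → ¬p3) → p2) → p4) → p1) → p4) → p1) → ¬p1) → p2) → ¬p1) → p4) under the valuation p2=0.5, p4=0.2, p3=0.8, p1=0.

0.20

(p1 → p3): 0 ≤ 0.8, so result = 1
¬p3: Gödel ¬ of 0.8 = 0 (operand ≠ 0)
((p1 → p3) → ¬p3): 1 > 0, so result = 0
(((p1 → p3) → ¬p3) → p2): 0 ≤ 0.5, so result = 1
((((p1 → p3) → ¬p3) → p2) → p4): 1 > 0.2, so result = 0.2
(((((p1 → p3) → ¬p3) → p2) → p4) → p1): 0.2 > 0, so result = 0
((((((p1 → p3) → ¬p3) → p2) → p4) → p1) → p4): 0 ≤ 0.2, so result = 1
(((((((p1 → p3) → ¬p3) → p2) → p4) → p1) → p4) → p1): 1 > 0, so result = 0
¬p1: Gödel ¬ of 0 = 1 (operand is 0)
((((((((p1 → p3) → ¬p3) → p2) → p4) → p1) → p4) → p1) → ¬p1): 0 ≤ 1, so result = 1
(((((((((p1 → p3) → ¬p3) → p2) → p4) → p1) → p4) → p1) → ¬p1) → p2): 1 > 0.5, so result = 0.5
¬p1: Gödel ¬ of 0 = 1 (operand is 0)
((((((((((p1 → p3) → ¬p3) → p2) → p4) → p1) → p4) → p1) → ¬p1) → p2) → ¬p1): 0.5 ≤ 1, so result = 1
(((((((((((p1 → p3) → ¬p3) → p2) → p4) → p1) → p4) → p1) → ¬p1) → p2) → ¬p1) → p4): 1 > 0.2, so result = 0.2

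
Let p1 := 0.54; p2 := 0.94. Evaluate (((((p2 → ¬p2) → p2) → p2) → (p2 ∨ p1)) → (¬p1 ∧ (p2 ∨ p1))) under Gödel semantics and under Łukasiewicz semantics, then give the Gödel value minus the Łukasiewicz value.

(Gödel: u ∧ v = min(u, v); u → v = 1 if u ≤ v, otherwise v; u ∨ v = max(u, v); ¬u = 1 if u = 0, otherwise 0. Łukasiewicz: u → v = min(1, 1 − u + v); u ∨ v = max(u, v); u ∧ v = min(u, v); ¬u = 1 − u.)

Gödel evaluation:
  ¬p2: Gödel ¬ of 0.94 = 0 (operand ≠ 0)
  (p2 → ¬p2): 0.94 > 0, so result = 0
  ((p2 → ¬p2) → p2): 0 ≤ 0.94, so result = 1
  (((p2 → ¬p2) → p2) → p2): 1 > 0.94, so result = 0.94
  (p2 ∨ p1) = max(0.94, 0.54) = 0.94
  ((((p2 → ¬p2) → p2) → p2) → (p2 ∨ p1)): 0.94 ≤ 0.94, so result = 1
  ¬p1: Gödel ¬ of 0.54 = 0 (operand ≠ 0)
  (p2 ∨ p1) = max(0.94, 0.54) = 0.94
  (¬p1 ∧ (p2 ∨ p1)) = min(0, 0.94) = 0
  (((((p2 → ¬p2) → p2) → p2) → (p2 ∨ p1)) → (¬p1 ∧ (p2 ∨ p1))): 1 > 0, so result = 0
  Gödel value = 0
Łukasiewicz evaluation:
  ¬p2: Łukasiewicz ¬ gives 1 − 0.94 = 0.06
  (p2 → ¬p2): min(1, 1 − 0.94 + 0.06) = 0.12
  ((p2 → ¬p2) → p2): min(1, 1 − 0.12 + 0.94) = 1
  (((p2 → ¬p2) → p2) → p2): min(1, 1 − 1 + 0.94) = 0.94
  (p2 ∨ p1) = max(0.94, 0.54) = 0.94
  ((((p2 → ¬p2) → p2) → p2) → (p2 ∨ p1)): min(1, 1 − 0.94 + 0.94) = 1
  ¬p1: Łukasiewicz ¬ gives 1 − 0.54 = 0.46
  (p2 ∨ p1) = max(0.94, 0.54) = 0.94
  (¬p1 ∧ (p2 ∨ p1)) = min(0.46, 0.94) = 0.46
  (((((p2 → ¬p2) → p2) → p2) → (p2 ∨ p1)) → (¬p1 ∧ (p2 ∨ p1))): min(1, 1 − 1 + 0.46) = 0.46
  Łukasiewicz value = 0.46
Difference: 0 − 0.46 = -0.46

-0.46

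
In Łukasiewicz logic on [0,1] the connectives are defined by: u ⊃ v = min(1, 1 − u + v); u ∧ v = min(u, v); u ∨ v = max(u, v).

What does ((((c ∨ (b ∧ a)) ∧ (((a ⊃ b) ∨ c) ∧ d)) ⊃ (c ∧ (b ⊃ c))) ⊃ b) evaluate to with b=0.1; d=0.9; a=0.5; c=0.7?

0.10

(b ∧ a) = min(0.1, 0.5) = 0.1
(c ∨ (b ∧ a)) = max(0.7, 0.1) = 0.7
(a ⊃ b): min(1, 1 − 0.5 + 0.1) = 0.6
((a ⊃ b) ∨ c) = max(0.6, 0.7) = 0.7
(((a ⊃ b) ∨ c) ∧ d) = min(0.7, 0.9) = 0.7
((c ∨ (b ∧ a)) ∧ (((a ⊃ b) ∨ c) ∧ d)) = min(0.7, 0.7) = 0.7
(b ⊃ c): min(1, 1 − 0.1 + 0.7) = 1
(c ∧ (b ⊃ c)) = min(0.7, 1) = 0.7
(((c ∨ (b ∧ a)) ∧ (((a ⊃ b) ∨ c) ∧ d)) ⊃ (c ∧ (b ⊃ c))): min(1, 1 − 0.7 + 0.7) = 1
((((c ∨ (b ∧ a)) ∧ (((a ⊃ b) ∨ c) ∧ d)) ⊃ (c ∧ (b ⊃ c))) ⊃ b): min(1, 1 − 1 + 0.1) = 0.1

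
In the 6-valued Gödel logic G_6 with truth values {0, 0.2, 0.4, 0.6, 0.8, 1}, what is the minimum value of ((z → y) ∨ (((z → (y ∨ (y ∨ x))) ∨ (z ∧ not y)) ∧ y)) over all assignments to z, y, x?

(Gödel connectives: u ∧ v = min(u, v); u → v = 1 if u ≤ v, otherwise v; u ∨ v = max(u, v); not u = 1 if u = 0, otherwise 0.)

The minimum is attained at z = 0.2, y = 0, x = 0:
  (z → y): 0.2 > 0, so result = 0
  (y ∨ x) = max(0, 0) = 0
  (y ∨ (y ∨ x)) = max(0, 0) = 0
  (z → (y ∨ (y ∨ x))): 0.2 > 0, so result = 0
  not y: Gödel ¬ of 0 = 1 (operand is 0)
  (z ∧ not y) = min(0.2, 1) = 0.2
  ((z → (y ∨ (y ∨ x))) ∨ (z ∧ not y)) = max(0, 0.2) = 0.2
  (((z → (y ∨ (y ∨ x))) ∨ (z ∧ not y)) ∧ y) = min(0.2, 0) = 0
  ((z → y) ∨ (((z → (y ∨ (y ∨ x))) ∨ (z ∧ not y)) ∧ y)) = max(0, 0) = 0
Checking all 216 assignments confirms none give a value below 0.00.

0.00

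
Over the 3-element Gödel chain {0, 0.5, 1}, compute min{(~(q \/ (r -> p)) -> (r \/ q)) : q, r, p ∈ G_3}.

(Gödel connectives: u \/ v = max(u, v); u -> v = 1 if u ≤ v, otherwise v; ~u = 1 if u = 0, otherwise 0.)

The minimum is attained at q = 0, r = 0.5, p = 0:
  (r -> p): 0.5 > 0, so result = 0
  (q \/ (r -> p)) = max(0, 0) = 0
  ~(q \/ (r -> p)): Gödel ¬ of 0 = 1 (operand is 0)
  (r \/ q) = max(0.5, 0) = 0.5
  (~(q \/ (r -> p)) -> (r \/ q)): 1 > 0.5, so result = 0.5
Checking all 27 assignments confirms none give a value below 0.50.

0.50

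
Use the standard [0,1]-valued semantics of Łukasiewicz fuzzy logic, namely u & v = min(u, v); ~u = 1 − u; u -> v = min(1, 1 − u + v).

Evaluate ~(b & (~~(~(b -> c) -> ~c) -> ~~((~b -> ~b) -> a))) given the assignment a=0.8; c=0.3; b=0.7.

0.30

(b -> c): min(1, 1 − 0.7 + 0.3) = 0.6
~(b -> c): Łukasiewicz ¬ gives 1 − 0.6 = 0.4
~c: Łukasiewicz ¬ gives 1 − 0.3 = 0.7
(~(b -> c) -> ~c): min(1, 1 − 0.4 + 0.7) = 1
~(~(b -> c) -> ~c): Łukasiewicz ¬ gives 1 − 1 = 0
~~(~(b -> c) -> ~c): Łukasiewicz ¬ gives 1 − 0 = 1
~b: Łukasiewicz ¬ gives 1 − 0.7 = 0.3
~b: Łukasiewicz ¬ gives 1 − 0.7 = 0.3
(~b -> ~b): min(1, 1 − 0.3 + 0.3) = 1
((~b -> ~b) -> a): min(1, 1 − 1 + 0.8) = 0.8
~((~b -> ~b) -> a): Łukasiewicz ¬ gives 1 − 0.8 = 0.2
~~((~b -> ~b) -> a): Łukasiewicz ¬ gives 1 − 0.2 = 0.8
(~~(~(b -> c) -> ~c) -> ~~((~b -> ~b) -> a)): min(1, 1 − 1 + 0.8) = 0.8
(b & (~~(~(b -> c) -> ~c) -> ~~((~b -> ~b) -> a))) = min(0.7, 0.8) = 0.7
~(b & (~~(~(b -> c) -> ~c) -> ~~((~b -> ~b) -> a))): Łukasiewicz ¬ gives 1 − 0.7 = 0.3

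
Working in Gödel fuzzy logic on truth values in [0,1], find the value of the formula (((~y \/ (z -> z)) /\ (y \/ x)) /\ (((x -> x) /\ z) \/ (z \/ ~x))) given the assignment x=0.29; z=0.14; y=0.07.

~y: Gödel ¬ of 0.07 = 0 (operand ≠ 0)
(z -> z): 0.14 ≤ 0.14, so result = 1
(~y \/ (z -> z)) = max(0, 1) = 1
(y \/ x) = max(0.07, 0.29) = 0.29
((~y \/ (z -> z)) /\ (y \/ x)) = min(1, 0.29) = 0.29
(x -> x): 0.29 ≤ 0.29, so result = 1
((x -> x) /\ z) = min(1, 0.14) = 0.14
~x: Gödel ¬ of 0.29 = 0 (operand ≠ 0)
(z \/ ~x) = max(0.14, 0) = 0.14
(((x -> x) /\ z) \/ (z \/ ~x)) = max(0.14, 0.14) = 0.14
(((~y \/ (z -> z)) /\ (y \/ x)) /\ (((x -> x) /\ z) \/ (z \/ ~x))) = min(0.29, 0.14) = 0.14

0.14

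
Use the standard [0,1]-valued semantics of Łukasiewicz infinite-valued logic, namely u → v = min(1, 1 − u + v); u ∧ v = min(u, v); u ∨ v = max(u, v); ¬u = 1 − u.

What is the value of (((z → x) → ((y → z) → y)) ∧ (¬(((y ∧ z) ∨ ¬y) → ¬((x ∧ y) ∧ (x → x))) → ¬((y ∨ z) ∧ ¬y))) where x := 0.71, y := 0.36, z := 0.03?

(z → x): min(1, 1 − 0.03 + 0.71) = 1
(y → z): min(1, 1 − 0.36 + 0.03) = 0.67
((y → z) → y): min(1, 1 − 0.67 + 0.36) = 0.69
((z → x) → ((y → z) → y)): min(1, 1 − 1 + 0.69) = 0.69
(y ∧ z) = min(0.36, 0.03) = 0.03
¬y: Łukasiewicz ¬ gives 1 − 0.36 = 0.64
((y ∧ z) ∨ ¬y) = max(0.03, 0.64) = 0.64
(x ∧ y) = min(0.71, 0.36) = 0.36
(x → x): min(1, 1 − 0.71 + 0.71) = 1
((x ∧ y) ∧ (x → x)) = min(0.36, 1) = 0.36
¬((x ∧ y) ∧ (x → x)): Łukasiewicz ¬ gives 1 − 0.36 = 0.64
(((y ∧ z) ∨ ¬y) → ¬((x ∧ y) ∧ (x → x))): min(1, 1 − 0.64 + 0.64) = 1
¬(((y ∧ z) ∨ ¬y) → ¬((x ∧ y) ∧ (x → x))): Łukasiewicz ¬ gives 1 − 1 = 0
(y ∨ z) = max(0.36, 0.03) = 0.36
¬y: Łukasiewicz ¬ gives 1 − 0.36 = 0.64
((y ∨ z) ∧ ¬y) = min(0.36, 0.64) = 0.36
¬((y ∨ z) ∧ ¬y): Łukasiewicz ¬ gives 1 − 0.36 = 0.64
(¬(((y ∧ z) ∨ ¬y) → ¬((x ∧ y) ∧ (x → x))) → ¬((y ∨ z) ∧ ¬y)): min(1, 1 − 0 + 0.64) = 1
(((z → x) → ((y → z) → y)) ∧ (¬(((y ∧ z) ∨ ¬y) → ¬((x ∧ y) ∧ (x → x))) → ¬((y ∨ z) ∧ ¬y))) = min(0.69, 1) = 0.69

0.69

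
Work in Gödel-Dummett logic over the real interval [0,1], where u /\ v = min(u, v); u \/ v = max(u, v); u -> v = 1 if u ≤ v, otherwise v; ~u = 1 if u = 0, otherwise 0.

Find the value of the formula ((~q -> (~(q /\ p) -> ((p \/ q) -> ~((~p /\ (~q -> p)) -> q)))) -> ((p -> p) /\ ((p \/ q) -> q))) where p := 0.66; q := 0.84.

~q: Gödel ¬ of 0.84 = 0 (operand ≠ 0)
(q /\ p) = min(0.84, 0.66) = 0.66
~(q /\ p): Gödel ¬ of 0.66 = 0 (operand ≠ 0)
(p \/ q) = max(0.66, 0.84) = 0.84
~p: Gödel ¬ of 0.66 = 0 (operand ≠ 0)
~q: Gödel ¬ of 0.84 = 0 (operand ≠ 0)
(~q -> p): 0 ≤ 0.66, so result = 1
(~p /\ (~q -> p)) = min(0, 1) = 0
((~p /\ (~q -> p)) -> q): 0 ≤ 0.84, so result = 1
~((~p /\ (~q -> p)) -> q): Gödel ¬ of 1 = 0 (operand ≠ 0)
((p \/ q) -> ~((~p /\ (~q -> p)) -> q)): 0.84 > 0, so result = 0
(~(q /\ p) -> ((p \/ q) -> ~((~p /\ (~q -> p)) -> q))): 0 ≤ 0, so result = 1
(~q -> (~(q /\ p) -> ((p \/ q) -> ~((~p /\ (~q -> p)) -> q)))): 0 ≤ 1, so result = 1
(p -> p): 0.66 ≤ 0.66, so result = 1
(p \/ q) = max(0.66, 0.84) = 0.84
((p \/ q) -> q): 0.84 ≤ 0.84, so result = 1
((p -> p) /\ ((p \/ q) -> q)) = min(1, 1) = 1
((~q -> (~(q /\ p) -> ((p \/ q) -> ~((~p /\ (~q -> p)) -> q)))) -> ((p -> p) /\ ((p \/ q) -> q))): 1 ≤ 1, so result = 1

1.00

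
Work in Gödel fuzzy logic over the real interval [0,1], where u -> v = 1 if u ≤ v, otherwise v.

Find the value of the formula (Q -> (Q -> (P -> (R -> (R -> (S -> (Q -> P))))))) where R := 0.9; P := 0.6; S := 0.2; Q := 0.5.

(Q -> P): 0.5 ≤ 0.6, so result = 1
(S -> (Q -> P)): 0.2 ≤ 1, so result = 1
(R -> (S -> (Q -> P))): 0.9 ≤ 1, so result = 1
(R -> (R -> (S -> (Q -> P)))): 0.9 ≤ 1, so result = 1
(P -> (R -> (R -> (S -> (Q -> P))))): 0.6 ≤ 1, so result = 1
(Q -> (P -> (R -> (R -> (S -> (Q -> P)))))): 0.5 ≤ 1, so result = 1
(Q -> (Q -> (P -> (R -> (R -> (S -> (Q -> P))))))): 0.5 ≤ 1, so result = 1

1.00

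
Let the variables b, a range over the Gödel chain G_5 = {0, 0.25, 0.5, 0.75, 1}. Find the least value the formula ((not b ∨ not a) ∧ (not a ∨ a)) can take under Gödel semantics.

0.00

The minimum is attained at b = 0.25, a = 0.25:
  not b: Gödel ¬ of 0.25 = 0 (operand ≠ 0)
  not a: Gödel ¬ of 0.25 = 0 (operand ≠ 0)
  (not b ∨ not a) = max(0, 0) = 0
  not a: Gödel ¬ of 0.25 = 0 (operand ≠ 0)
  (not a ∨ a) = max(0, 0.25) = 0.25
  ((not b ∨ not a) ∧ (not a ∨ a)) = min(0, 0.25) = 0
Checking all 25 assignments confirms none give a value below 0.00.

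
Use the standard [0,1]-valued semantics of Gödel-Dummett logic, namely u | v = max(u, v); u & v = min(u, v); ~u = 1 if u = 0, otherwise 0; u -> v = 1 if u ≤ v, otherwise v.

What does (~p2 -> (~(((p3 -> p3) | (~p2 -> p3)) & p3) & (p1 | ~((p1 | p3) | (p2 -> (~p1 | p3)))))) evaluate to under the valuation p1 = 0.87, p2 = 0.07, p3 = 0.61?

1.00

~p2: Gödel ¬ of 0.07 = 0 (operand ≠ 0)
(p3 -> p3): 0.61 ≤ 0.61, so result = 1
~p2: Gödel ¬ of 0.07 = 0 (operand ≠ 0)
(~p2 -> p3): 0 ≤ 0.61, so result = 1
((p3 -> p3) | (~p2 -> p3)) = max(1, 1) = 1
(((p3 -> p3) | (~p2 -> p3)) & p3) = min(1, 0.61) = 0.61
~(((p3 -> p3) | (~p2 -> p3)) & p3): Gödel ¬ of 0.61 = 0 (operand ≠ 0)
(p1 | p3) = max(0.87, 0.61) = 0.87
~p1: Gödel ¬ of 0.87 = 0 (operand ≠ 0)
(~p1 | p3) = max(0, 0.61) = 0.61
(p2 -> (~p1 | p3)): 0.07 ≤ 0.61, so result = 1
((p1 | p3) | (p2 -> (~p1 | p3))) = max(0.87, 1) = 1
~((p1 | p3) | (p2 -> (~p1 | p3))): Gödel ¬ of 1 = 0 (operand ≠ 0)
(p1 | ~((p1 | p3) | (p2 -> (~p1 | p3)))) = max(0.87, 0) = 0.87
(~(((p3 -> p3) | (~p2 -> p3)) & p3) & (p1 | ~((p1 | p3) | (p2 -> (~p1 | p3))))) = min(0, 0.87) = 0
(~p2 -> (~(((p3 -> p3) | (~p2 -> p3)) & p3) & (p1 | ~((p1 | p3) | (p2 -> (~p1 | p3)))))): 0 ≤ 0, so result = 1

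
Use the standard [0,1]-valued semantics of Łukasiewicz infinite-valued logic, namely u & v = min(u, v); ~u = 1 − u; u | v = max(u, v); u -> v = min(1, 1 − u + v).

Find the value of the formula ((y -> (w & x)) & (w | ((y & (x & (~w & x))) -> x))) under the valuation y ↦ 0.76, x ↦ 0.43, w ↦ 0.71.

0.67

(w & x) = min(0.71, 0.43) = 0.43
(y -> (w & x)): min(1, 1 − 0.76 + 0.43) = 0.67
~w: Łukasiewicz ¬ gives 1 − 0.71 = 0.29
(~w & x) = min(0.29, 0.43) = 0.29
(x & (~w & x)) = min(0.43, 0.29) = 0.29
(y & (x & (~w & x))) = min(0.76, 0.29) = 0.29
((y & (x & (~w & x))) -> x): min(1, 1 − 0.29 + 0.43) = 1
(w | ((y & (x & (~w & x))) -> x)) = max(0.71, 1) = 1
((y -> (w & x)) & (w | ((y & (x & (~w & x))) -> x))) = min(0.67, 1) = 0.67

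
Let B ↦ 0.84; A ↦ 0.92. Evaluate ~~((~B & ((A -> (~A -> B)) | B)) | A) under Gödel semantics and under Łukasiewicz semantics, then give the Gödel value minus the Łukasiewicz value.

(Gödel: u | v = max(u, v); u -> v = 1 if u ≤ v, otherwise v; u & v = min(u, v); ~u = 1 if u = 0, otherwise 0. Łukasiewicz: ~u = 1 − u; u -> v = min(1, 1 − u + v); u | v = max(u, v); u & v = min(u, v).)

0.08

Gödel evaluation:
  ~B: Gödel ¬ of 0.84 = 0 (operand ≠ 0)
  ~A: Gödel ¬ of 0.92 = 0 (operand ≠ 0)
  (~A -> B): 0 ≤ 0.84, so result = 1
  (A -> (~A -> B)): 0.92 ≤ 1, so result = 1
  ((A -> (~A -> B)) | B) = max(1, 0.84) = 1
  (~B & ((A -> (~A -> B)) | B)) = min(0, 1) = 0
  ((~B & ((A -> (~A -> B)) | B)) | A) = max(0, 0.92) = 0.92
  ~((~B & ((A -> (~A -> B)) | B)) | A): Gödel ¬ of 0.92 = 0 (operand ≠ 0)
  ~~((~B & ((A -> (~A -> B)) | B)) | A): Gödel ¬ of 0 = 1 (operand is 0)
  Gödel value = 1
Łukasiewicz evaluation:
  ~B: Łukasiewicz ¬ gives 1 − 0.84 = 0.16
  ~A: Łukasiewicz ¬ gives 1 − 0.92 = 0.08
  (~A -> B): min(1, 1 − 0.08 + 0.84) = 1
  (A -> (~A -> B)): min(1, 1 − 0.92 + 1) = 1
  ((A -> (~A -> B)) | B) = max(1, 0.84) = 1
  (~B & ((A -> (~A -> B)) | B)) = min(0.16, 1) = 0.16
  ((~B & ((A -> (~A -> B)) | B)) | A) = max(0.16, 0.92) = 0.92
  ~((~B & ((A -> (~A -> B)) | B)) | A): Łukasiewicz ¬ gives 1 − 0.92 = 0.08
  ~~((~B & ((A -> (~A -> B)) | B)) | A): Łukasiewicz ¬ gives 1 − 0.08 = 0.92
  Łukasiewicz value = 0.92
Difference: 1 − 0.92 = 0.08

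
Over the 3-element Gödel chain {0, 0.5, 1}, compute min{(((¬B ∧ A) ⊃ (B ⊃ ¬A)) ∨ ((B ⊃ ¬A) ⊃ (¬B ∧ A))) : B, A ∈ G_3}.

1.00

Every assignment gives 1. For instance at B = 0, A = 0:
  ¬B: Gödel ¬ of 0 = 1 (operand is 0)
  (¬B ∧ A) = min(1, 0) = 0
  ¬A: Gödel ¬ of 0 = 1 (operand is 0)
  (B ⊃ ¬A): 0 ≤ 1, so result = 1
  ((¬B ∧ A) ⊃ (B ⊃ ¬A)): 0 ≤ 1, so result = 1
  ¬A: Gödel ¬ of 0 = 1 (operand is 0)
  (B ⊃ ¬A): 0 ≤ 1, so result = 1
  ¬B: Gödel ¬ of 0 = 1 (operand is 0)
  (¬B ∧ A) = min(1, 0) = 0
  ((B ⊃ ¬A) ⊃ (¬B ∧ A)): 1 > 0, so result = 0
  (((¬B ∧ A) ⊃ (B ⊃ ¬A)) ∨ ((B ⊃ ¬A) ⊃ (¬B ∧ A))) = max(1, 0) = 1
All 9 assignments give value 1 — the formula is a G_3-tautology.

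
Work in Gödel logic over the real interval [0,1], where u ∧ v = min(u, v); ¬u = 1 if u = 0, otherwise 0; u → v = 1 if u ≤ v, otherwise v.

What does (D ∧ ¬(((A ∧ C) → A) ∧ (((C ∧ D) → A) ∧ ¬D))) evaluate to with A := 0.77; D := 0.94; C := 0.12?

0.94

(A ∧ C) = min(0.77, 0.12) = 0.12
((A ∧ C) → A): 0.12 ≤ 0.77, so result = 1
(C ∧ D) = min(0.12, 0.94) = 0.12
((C ∧ D) → A): 0.12 ≤ 0.77, so result = 1
¬D: Gödel ¬ of 0.94 = 0 (operand ≠ 0)
(((C ∧ D) → A) ∧ ¬D) = min(1, 0) = 0
(((A ∧ C) → A) ∧ (((C ∧ D) → A) ∧ ¬D)) = min(1, 0) = 0
¬(((A ∧ C) → A) ∧ (((C ∧ D) → A) ∧ ¬D)): Gödel ¬ of 0 = 1 (operand is 0)
(D ∧ ¬(((A ∧ C) → A) ∧ (((C ∧ D) → A) ∧ ¬D))) = min(0.94, 1) = 0.94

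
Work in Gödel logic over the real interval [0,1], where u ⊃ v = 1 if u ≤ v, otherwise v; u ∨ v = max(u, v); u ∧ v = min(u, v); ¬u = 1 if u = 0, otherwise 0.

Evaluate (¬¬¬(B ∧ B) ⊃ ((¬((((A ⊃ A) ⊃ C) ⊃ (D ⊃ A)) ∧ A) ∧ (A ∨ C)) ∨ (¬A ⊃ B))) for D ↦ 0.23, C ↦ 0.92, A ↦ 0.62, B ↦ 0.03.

1.00

(B ∧ B) = min(0.03, 0.03) = 0.03
¬(B ∧ B): Gödel ¬ of 0.03 = 0 (operand ≠ 0)
¬¬(B ∧ B): Gödel ¬ of 0 = 1 (operand is 0)
¬¬¬(B ∧ B): Gödel ¬ of 1 = 0 (operand ≠ 0)
(A ⊃ A): 0.62 ≤ 0.62, so result = 1
((A ⊃ A) ⊃ C): 1 > 0.92, so result = 0.92
(D ⊃ A): 0.23 ≤ 0.62, so result = 1
(((A ⊃ A) ⊃ C) ⊃ (D ⊃ A)): 0.92 ≤ 1, so result = 1
((((A ⊃ A) ⊃ C) ⊃ (D ⊃ A)) ∧ A) = min(1, 0.62) = 0.62
¬((((A ⊃ A) ⊃ C) ⊃ (D ⊃ A)) ∧ A): Gödel ¬ of 0.62 = 0 (operand ≠ 0)
(A ∨ C) = max(0.62, 0.92) = 0.92
(¬((((A ⊃ A) ⊃ C) ⊃ (D ⊃ A)) ∧ A) ∧ (A ∨ C)) = min(0, 0.92) = 0
¬A: Gödel ¬ of 0.62 = 0 (operand ≠ 0)
(¬A ⊃ B): 0 ≤ 0.03, so result = 1
((¬((((A ⊃ A) ⊃ C) ⊃ (D ⊃ A)) ∧ A) ∧ (A ∨ C)) ∨ (¬A ⊃ B)) = max(0, 1) = 1
(¬¬¬(B ∧ B) ⊃ ((¬((((A ⊃ A) ⊃ C) ⊃ (D ⊃ A)) ∧ A) ∧ (A ∨ C)) ∨ (¬A ⊃ B))): 0 ≤ 1, so result = 1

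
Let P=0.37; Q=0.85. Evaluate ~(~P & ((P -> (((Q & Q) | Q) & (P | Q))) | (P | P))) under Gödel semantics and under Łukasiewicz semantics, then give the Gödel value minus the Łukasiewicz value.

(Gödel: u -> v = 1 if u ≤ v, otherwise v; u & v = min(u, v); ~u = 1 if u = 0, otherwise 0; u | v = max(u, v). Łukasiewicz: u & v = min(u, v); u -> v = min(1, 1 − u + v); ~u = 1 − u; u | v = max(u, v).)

Gödel evaluation:
  ~P: Gödel ¬ of 0.37 = 0 (operand ≠ 0)
  (Q & Q) = min(0.85, 0.85) = 0.85
  ((Q & Q) | Q) = max(0.85, 0.85) = 0.85
  (P | Q) = max(0.37, 0.85) = 0.85
  (((Q & Q) | Q) & (P | Q)) = min(0.85, 0.85) = 0.85
  (P -> (((Q & Q) | Q) & (P | Q))): 0.37 ≤ 0.85, so result = 1
  (P | P) = max(0.37, 0.37) = 0.37
  ((P -> (((Q & Q) | Q) & (P | Q))) | (P | P)) = max(1, 0.37) = 1
  (~P & ((P -> (((Q & Q) | Q) & (P | Q))) | (P | P))) = min(0, 1) = 0
  ~(~P & ((P -> (((Q & Q) | Q) & (P | Q))) | (P | P))): Gödel ¬ of 0 = 1 (operand is 0)
  Gödel value = 1
Łukasiewicz evaluation:
  ~P: Łukasiewicz ¬ gives 1 − 0.37 = 0.63
  (Q & Q) = min(0.85, 0.85) = 0.85
  ((Q & Q) | Q) = max(0.85, 0.85) = 0.85
  (P | Q) = max(0.37, 0.85) = 0.85
  (((Q & Q) | Q) & (P | Q)) = min(0.85, 0.85) = 0.85
  (P -> (((Q & Q) | Q) & (P | Q))): min(1, 1 − 0.37 + 0.85) = 1
  (P | P) = max(0.37, 0.37) = 0.37
  ((P -> (((Q & Q) | Q) & (P | Q))) | (P | P)) = max(1, 0.37) = 1
  (~P & ((P -> (((Q & Q) | Q) & (P | Q))) | (P | P))) = min(0.63, 1) = 0.63
  ~(~P & ((P -> (((Q & Q) | Q) & (P | Q))) | (P | P))): Łukasiewicz ¬ gives 1 − 0.63 = 0.37
  Łukasiewicz value = 0.37
Difference: 1 − 0.37 = 0.63

0.63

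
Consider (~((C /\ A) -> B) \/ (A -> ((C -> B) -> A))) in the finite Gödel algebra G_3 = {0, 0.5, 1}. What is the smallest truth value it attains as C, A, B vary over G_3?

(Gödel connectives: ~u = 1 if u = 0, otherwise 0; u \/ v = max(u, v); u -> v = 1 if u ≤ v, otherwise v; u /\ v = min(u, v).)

1.00

Every assignment gives 1. For instance at C = 0, A = 0, B = 0:
  (C /\ A) = min(0, 0) = 0
  ((C /\ A) -> B): 0 ≤ 0, so result = 1
  ~((C /\ A) -> B): Gödel ¬ of 1 = 0 (operand ≠ 0)
  (C -> B): 0 ≤ 0, so result = 1
  ((C -> B) -> A): 1 > 0, so result = 0
  (A -> ((C -> B) -> A)): 0 ≤ 0, so result = 1
  (~((C /\ A) -> B) \/ (A -> ((C -> B) -> A))) = max(0, 1) = 1
All 27 assignments give value 1 — the formula is a G_3-tautology.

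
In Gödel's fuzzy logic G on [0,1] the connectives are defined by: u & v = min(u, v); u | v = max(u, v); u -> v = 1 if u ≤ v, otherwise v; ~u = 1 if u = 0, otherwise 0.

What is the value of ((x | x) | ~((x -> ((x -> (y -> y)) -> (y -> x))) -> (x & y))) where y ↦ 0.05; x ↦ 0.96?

0.96

(x | x) = max(0.96, 0.96) = 0.96
(y -> y): 0.05 ≤ 0.05, so result = 1
(x -> (y -> y)): 0.96 ≤ 1, so result = 1
(y -> x): 0.05 ≤ 0.96, so result = 1
((x -> (y -> y)) -> (y -> x)): 1 ≤ 1, so result = 1
(x -> ((x -> (y -> y)) -> (y -> x))): 0.96 ≤ 1, so result = 1
(x & y) = min(0.96, 0.05) = 0.05
((x -> ((x -> (y -> y)) -> (y -> x))) -> (x & y)): 1 > 0.05, so result = 0.05
~((x -> ((x -> (y -> y)) -> (y -> x))) -> (x & y)): Gödel ¬ of 0.05 = 0 (operand ≠ 0)
((x | x) | ~((x -> ((x -> (y -> y)) -> (y -> x))) -> (x & y))) = max(0.96, 0) = 0.96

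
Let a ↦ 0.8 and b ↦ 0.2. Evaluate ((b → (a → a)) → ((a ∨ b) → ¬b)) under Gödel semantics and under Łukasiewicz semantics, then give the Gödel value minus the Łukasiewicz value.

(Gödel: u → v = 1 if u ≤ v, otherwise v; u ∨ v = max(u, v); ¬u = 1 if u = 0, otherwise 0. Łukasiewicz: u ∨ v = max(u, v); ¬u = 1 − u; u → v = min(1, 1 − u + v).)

Gödel evaluation:
  (a → a): 0.8 ≤ 0.8, so result = 1
  (b → (a → a)): 0.2 ≤ 1, so result = 1
  (a ∨ b) = max(0.8, 0.2) = 0.8
  ¬b: Gödel ¬ of 0.2 = 0 (operand ≠ 0)
  ((a ∨ b) → ¬b): 0.8 > 0, so result = 0
  ((b → (a → a)) → ((a ∨ b) → ¬b)): 1 > 0, so result = 0
  Gödel value = 0
Łukasiewicz evaluation:
  (a → a): min(1, 1 − 0.8 + 0.8) = 1
  (b → (a → a)): min(1, 1 − 0.2 + 1) = 1
  (a ∨ b) = max(0.8, 0.2) = 0.8
  ¬b: Łukasiewicz ¬ gives 1 − 0.2 = 0.8
  ((a ∨ b) → ¬b): min(1, 1 − 0.8 + 0.8) = 1
  ((b → (a → a)) → ((a ∨ b) → ¬b)): min(1, 1 − 1 + 1) = 1
  Łukasiewicz value = 1
Difference: 0 − 1 = -1.00

-1.00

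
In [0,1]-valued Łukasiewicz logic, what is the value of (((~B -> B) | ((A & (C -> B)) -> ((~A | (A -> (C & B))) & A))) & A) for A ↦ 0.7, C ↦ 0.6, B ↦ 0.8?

0.70

~B: Łukasiewicz ¬ gives 1 − 0.8 = 0.2
(~B -> B): min(1, 1 − 0.2 + 0.8) = 1
(C -> B): min(1, 1 − 0.6 + 0.8) = 1
(A & (C -> B)) = min(0.7, 1) = 0.7
~A: Łukasiewicz ¬ gives 1 − 0.7 = 0.3
(C & B) = min(0.6, 0.8) = 0.6
(A -> (C & B)): min(1, 1 − 0.7 + 0.6) = 0.9
(~A | (A -> (C & B))) = max(0.3, 0.9) = 0.9
((~A | (A -> (C & B))) & A) = min(0.9, 0.7) = 0.7
((A & (C -> B)) -> ((~A | (A -> (C & B))) & A)): min(1, 1 − 0.7 + 0.7) = 1
((~B -> B) | ((A & (C -> B)) -> ((~A | (A -> (C & B))) & A))) = max(1, 1) = 1
(((~B -> B) | ((A & (C -> B)) -> ((~A | (A -> (C & B))) & A))) & A) = min(1, 0.7) = 0.7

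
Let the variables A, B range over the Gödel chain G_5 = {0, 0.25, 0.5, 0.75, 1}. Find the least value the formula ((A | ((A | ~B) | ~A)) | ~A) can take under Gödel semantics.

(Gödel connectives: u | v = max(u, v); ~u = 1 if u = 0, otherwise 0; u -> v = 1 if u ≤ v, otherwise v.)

0.25

The minimum is attained at A = 0.25, B = 0.25:
  ~B: Gödel ¬ of 0.25 = 0 (operand ≠ 0)
  (A | ~B) = max(0.25, 0) = 0.25
  ~A: Gödel ¬ of 0.25 = 0 (operand ≠ 0)
  ((A | ~B) | ~A) = max(0.25, 0) = 0.25
  (A | ((A | ~B) | ~A)) = max(0.25, 0.25) = 0.25
  ~A: Gödel ¬ of 0.25 = 0 (operand ≠ 0)
  ((A | ((A | ~B) | ~A)) | ~A) = max(0.25, 0) = 0.25
Checking all 25 assignments confirms none give a value below 0.25.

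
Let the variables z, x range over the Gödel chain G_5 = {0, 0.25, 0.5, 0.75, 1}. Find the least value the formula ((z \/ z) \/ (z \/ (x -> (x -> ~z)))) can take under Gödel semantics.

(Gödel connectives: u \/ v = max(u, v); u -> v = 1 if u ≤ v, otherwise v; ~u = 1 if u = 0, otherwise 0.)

The minimum is attained at z = 0.25, x = 0.25:
  (z \/ z) = max(0.25, 0.25) = 0.25
  ~z: Gödel ¬ of 0.25 = 0 (operand ≠ 0)
  (x -> ~z): 0.25 > 0, so result = 0
  (x -> (x -> ~z)): 0.25 > 0, so result = 0
  (z \/ (x -> (x -> ~z))) = max(0.25, 0) = 0.25
  ((z \/ z) \/ (z \/ (x -> (x -> ~z)))) = max(0.25, 0.25) = 0.25
Checking all 25 assignments confirms none give a value below 0.25.

0.25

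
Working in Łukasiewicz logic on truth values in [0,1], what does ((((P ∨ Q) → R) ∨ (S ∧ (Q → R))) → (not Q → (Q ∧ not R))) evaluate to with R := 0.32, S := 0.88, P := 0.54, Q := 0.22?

(P ∨ Q) = max(0.54, 0.22) = 0.54
((P ∨ Q) → R): min(1, 1 − 0.54 + 0.32) = 0.78
(Q → R): min(1, 1 − 0.22 + 0.32) = 1
(S ∧ (Q → R)) = min(0.88, 1) = 0.88
(((P ∨ Q) → R) ∨ (S ∧ (Q → R))) = max(0.78, 0.88) = 0.88
not Q: Łukasiewicz ¬ gives 1 − 0.22 = 0.78
not R: Łukasiewicz ¬ gives 1 − 0.32 = 0.68
(Q ∧ not R) = min(0.22, 0.68) = 0.22
(not Q → (Q ∧ not R)): min(1, 1 − 0.78 + 0.22) = 0.44
((((P ∨ Q) → R) ∨ (S ∧ (Q → R))) → (not Q → (Q ∧ not R))): min(1, 1 − 0.88 + 0.44) = 0.56

0.56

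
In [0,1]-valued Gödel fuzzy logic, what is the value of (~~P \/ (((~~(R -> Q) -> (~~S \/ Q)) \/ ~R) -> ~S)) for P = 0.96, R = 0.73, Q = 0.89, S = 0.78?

~P: Gödel ¬ of 0.96 = 0 (operand ≠ 0)
~~P: Gödel ¬ of 0 = 1 (operand is 0)
(R -> Q): 0.73 ≤ 0.89, so result = 1
~(R -> Q): Gödel ¬ of 1 = 0 (operand ≠ 0)
~~(R -> Q): Gödel ¬ of 0 = 1 (operand is 0)
~S: Gödel ¬ of 0.78 = 0 (operand ≠ 0)
~~S: Gödel ¬ of 0 = 1 (operand is 0)
(~~S \/ Q) = max(1, 0.89) = 1
(~~(R -> Q) -> (~~S \/ Q)): 1 ≤ 1, so result = 1
~R: Gödel ¬ of 0.73 = 0 (operand ≠ 0)
((~~(R -> Q) -> (~~S \/ Q)) \/ ~R) = max(1, 0) = 1
~S: Gödel ¬ of 0.78 = 0 (operand ≠ 0)
(((~~(R -> Q) -> (~~S \/ Q)) \/ ~R) -> ~S): 1 > 0, so result = 0
(~~P \/ (((~~(R -> Q) -> (~~S \/ Q)) \/ ~R) -> ~S)) = max(1, 0) = 1

1.00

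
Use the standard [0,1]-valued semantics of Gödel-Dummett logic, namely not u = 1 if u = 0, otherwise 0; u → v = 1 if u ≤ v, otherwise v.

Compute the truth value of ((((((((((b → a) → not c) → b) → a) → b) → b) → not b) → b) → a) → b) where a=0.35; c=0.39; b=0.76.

(b → a): 0.76 > 0.35, so result = 0.35
not c: Gödel ¬ of 0.39 = 0 (operand ≠ 0)
((b → a) → not c): 0.35 > 0, so result = 0
(((b → a) → not c) → b): 0 ≤ 0.76, so result = 1
((((b → a) → not c) → b) → a): 1 > 0.35, so result = 0.35
(((((b → a) → not c) → b) → a) → b): 0.35 ≤ 0.76, so result = 1
((((((b → a) → not c) → b) → a) → b) → b): 1 > 0.76, so result = 0.76
not b: Gödel ¬ of 0.76 = 0 (operand ≠ 0)
(((((((b → a) → not c) → b) → a) → b) → b) → not b): 0.76 > 0, so result = 0
((((((((b → a) → not c) → b) → a) → b) → b) → not b) → b): 0 ≤ 0.76, so result = 1
(((((((((b → a) → not c) → b) → a) → b) → b) → not b) → b) → a): 1 > 0.35, so result = 0.35
((((((((((b → a) → not c) → b) → a) → b) → b) → not b) → b) → a) → b): 0.35 ≤ 0.76, so result = 1

1.00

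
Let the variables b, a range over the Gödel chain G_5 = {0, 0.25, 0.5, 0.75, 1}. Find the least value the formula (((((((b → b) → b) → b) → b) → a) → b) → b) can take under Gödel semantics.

0.25

The minimum is attained at b = 0.25, a = 0:
  (b → b): 0.25 ≤ 0.25, so result = 1
  ((b → b) → b): 1 > 0.25, so result = 0.25
  (((b → b) → b) → b): 0.25 ≤ 0.25, so result = 1
  ((((b → b) → b) → b) → b): 1 > 0.25, so result = 0.25
  (((((b → b) → b) → b) → b) → a): 0.25 > 0, so result = 0
  ((((((b → b) → b) → b) → b) → a) → b): 0 ≤ 0.25, so result = 1
  (((((((b → b) → b) → b) → b) → a) → b) → b): 1 > 0.25, so result = 0.25
Checking all 25 assignments confirms none give a value below 0.25.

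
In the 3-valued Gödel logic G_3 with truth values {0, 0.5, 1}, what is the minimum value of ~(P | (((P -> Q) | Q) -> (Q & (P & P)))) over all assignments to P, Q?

0.00

The minimum is attained at P = 0.5, Q = 0:
  (P -> Q): 0.5 > 0, so result = 0
  ((P -> Q) | Q) = max(0, 0) = 0
  (P & P) = min(0.5, 0.5) = 0.5
  (Q & (P & P)) = min(0, 0.5) = 0
  (((P -> Q) | Q) -> (Q & (P & P))): 0 ≤ 0, so result = 1
  (P | (((P -> Q) | Q) -> (Q & (P & P)))) = max(0.5, 1) = 1
  ~(P | (((P -> Q) | Q) -> (Q & (P & P)))): Gödel ¬ of 1 = 0 (operand ≠ 0)
Checking all 9 assignments confirms none give a value below 0.00.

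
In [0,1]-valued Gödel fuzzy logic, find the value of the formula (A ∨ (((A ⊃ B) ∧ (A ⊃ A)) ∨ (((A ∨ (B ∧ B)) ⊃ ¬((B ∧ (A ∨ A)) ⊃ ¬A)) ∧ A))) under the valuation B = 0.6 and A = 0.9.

(A ⊃ B): 0.9 > 0.6, so result = 0.6
(A ⊃ A): 0.9 ≤ 0.9, so result = 1
((A ⊃ B) ∧ (A ⊃ A)) = min(0.6, 1) = 0.6
(B ∧ B) = min(0.6, 0.6) = 0.6
(A ∨ (B ∧ B)) = max(0.9, 0.6) = 0.9
(A ∨ A) = max(0.9, 0.9) = 0.9
(B ∧ (A ∨ A)) = min(0.6, 0.9) = 0.6
¬A: Gödel ¬ of 0.9 = 0 (operand ≠ 0)
((B ∧ (A ∨ A)) ⊃ ¬A): 0.6 > 0, so result = 0
¬((B ∧ (A ∨ A)) ⊃ ¬A): Gödel ¬ of 0 = 1 (operand is 0)
((A ∨ (B ∧ B)) ⊃ ¬((B ∧ (A ∨ A)) ⊃ ¬A)): 0.9 ≤ 1, so result = 1
(((A ∨ (B ∧ B)) ⊃ ¬((B ∧ (A ∨ A)) ⊃ ¬A)) ∧ A) = min(1, 0.9) = 0.9
(((A ⊃ B) ∧ (A ⊃ A)) ∨ (((A ∨ (B ∧ B)) ⊃ ¬((B ∧ (A ∨ A)) ⊃ ¬A)) ∧ A)) = max(0.6, 0.9) = 0.9
(A ∨ (((A ⊃ B) ∧ (A ⊃ A)) ∨ (((A ∨ (B ∧ B)) ⊃ ¬((B ∧ (A ∨ A)) ⊃ ¬A)) ∧ A))) = max(0.9, 0.9) = 0.9

0.90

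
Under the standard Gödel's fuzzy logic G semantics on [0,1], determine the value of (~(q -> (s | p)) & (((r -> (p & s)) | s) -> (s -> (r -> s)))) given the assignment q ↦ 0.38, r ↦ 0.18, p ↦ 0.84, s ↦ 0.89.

0.00

(s | p) = max(0.89, 0.84) = 0.89
(q -> (s | p)): 0.38 ≤ 0.89, so result = 1
~(q -> (s | p)): Gödel ¬ of 1 = 0 (operand ≠ 0)
(p & s) = min(0.84, 0.89) = 0.84
(r -> (p & s)): 0.18 ≤ 0.84, so result = 1
((r -> (p & s)) | s) = max(1, 0.89) = 1
(r -> s): 0.18 ≤ 0.89, so result = 1
(s -> (r -> s)): 0.89 ≤ 1, so result = 1
(((r -> (p & s)) | s) -> (s -> (r -> s))): 1 ≤ 1, so result = 1
(~(q -> (s | p)) & (((r -> (p & s)) | s) -> (s -> (r -> s)))) = min(0, 1) = 0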